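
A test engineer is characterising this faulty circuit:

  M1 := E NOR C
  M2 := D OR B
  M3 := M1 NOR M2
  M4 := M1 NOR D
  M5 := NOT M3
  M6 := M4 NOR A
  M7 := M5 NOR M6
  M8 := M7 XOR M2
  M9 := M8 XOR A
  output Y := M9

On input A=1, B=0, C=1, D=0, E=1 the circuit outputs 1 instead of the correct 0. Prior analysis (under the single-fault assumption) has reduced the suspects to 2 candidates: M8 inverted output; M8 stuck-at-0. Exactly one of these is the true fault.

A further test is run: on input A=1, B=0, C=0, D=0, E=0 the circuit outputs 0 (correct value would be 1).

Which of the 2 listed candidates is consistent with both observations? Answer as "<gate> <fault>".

M8 inverted output

Evaluate each candidate on input A=1, B=0, C=0, D=0, E=0:
  M8 inverted output: M1=1, M2=0, M3=0, M4=0, M5=1, M6=0, M7=0, M8=1 [inverted output], M9=0 → 0 — matches
  M8 stuck-at-0: M1=1, M2=0, M3=0, M4=0, M5=1, M6=0, M7=0, M8=0 [stuck-at-0], M9=1 → 1 — eliminated
Only M8 inverted output reproduces the observed 0.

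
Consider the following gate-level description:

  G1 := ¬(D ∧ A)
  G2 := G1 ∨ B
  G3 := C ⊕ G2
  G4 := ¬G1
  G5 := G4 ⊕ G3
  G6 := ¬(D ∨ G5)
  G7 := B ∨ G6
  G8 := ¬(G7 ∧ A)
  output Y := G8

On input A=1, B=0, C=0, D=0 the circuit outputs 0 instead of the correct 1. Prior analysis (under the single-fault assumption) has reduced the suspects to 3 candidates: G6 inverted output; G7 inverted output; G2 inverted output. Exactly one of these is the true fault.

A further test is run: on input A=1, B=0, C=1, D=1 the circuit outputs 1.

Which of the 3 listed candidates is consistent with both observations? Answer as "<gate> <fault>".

Evaluate each candidate on input A=1, B=0, C=1, D=1:
  G6 inverted output: G1=0, G2=0, G3=1, G4=1, G5=0, G6=1 [inverted output], G7=1, G8=0 → 0 — eliminated
  G7 inverted output: G1=0, G2=0, G3=1, G4=1, G5=0, G6=0, G7=1 [inverted output], G8=0 → 0 — eliminated
  G2 inverted output: G1=0, G2=1 [inverted output], G3=0, G4=1, G5=1, G6=0, G7=0, G8=1 → 1 — matches
Only G2 inverted output reproduces the observed 1.

G2 inverted output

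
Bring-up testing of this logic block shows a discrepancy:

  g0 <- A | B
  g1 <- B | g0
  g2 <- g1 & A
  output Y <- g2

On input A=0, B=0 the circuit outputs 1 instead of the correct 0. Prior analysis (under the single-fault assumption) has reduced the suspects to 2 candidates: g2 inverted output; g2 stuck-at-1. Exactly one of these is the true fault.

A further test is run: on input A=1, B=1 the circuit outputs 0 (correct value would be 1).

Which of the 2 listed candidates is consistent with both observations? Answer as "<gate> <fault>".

g2 inverted output

Evaluate each candidate on input A=1, B=1:
  g2 inverted output: g0=1, g1=1, g2=0 [inverted output] → 0 — matches
  g2 stuck-at-1: g0=1, g1=1, g2=1 [stuck-at-1] → 1 — eliminated
Only g2 inverted output reproduces the observed 0.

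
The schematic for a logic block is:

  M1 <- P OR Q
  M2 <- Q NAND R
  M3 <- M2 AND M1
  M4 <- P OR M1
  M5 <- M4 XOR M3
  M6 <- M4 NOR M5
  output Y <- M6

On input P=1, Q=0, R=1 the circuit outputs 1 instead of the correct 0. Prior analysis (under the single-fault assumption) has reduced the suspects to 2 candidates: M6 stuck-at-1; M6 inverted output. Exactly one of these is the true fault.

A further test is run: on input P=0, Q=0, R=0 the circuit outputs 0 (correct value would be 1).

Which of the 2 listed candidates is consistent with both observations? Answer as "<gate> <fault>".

Evaluate each candidate on input P=0, Q=0, R=0:
  M6 stuck-at-1: M1=0, M2=1, M3=0, M4=0, M5=0, M6=1 [stuck-at-1] → 1 — eliminated
  M6 inverted output: M1=0, M2=1, M3=0, M4=0, M5=0, M6=0 [inverted output] → 0 — matches
Only M6 inverted output reproduces the observed 0.

M6 inverted output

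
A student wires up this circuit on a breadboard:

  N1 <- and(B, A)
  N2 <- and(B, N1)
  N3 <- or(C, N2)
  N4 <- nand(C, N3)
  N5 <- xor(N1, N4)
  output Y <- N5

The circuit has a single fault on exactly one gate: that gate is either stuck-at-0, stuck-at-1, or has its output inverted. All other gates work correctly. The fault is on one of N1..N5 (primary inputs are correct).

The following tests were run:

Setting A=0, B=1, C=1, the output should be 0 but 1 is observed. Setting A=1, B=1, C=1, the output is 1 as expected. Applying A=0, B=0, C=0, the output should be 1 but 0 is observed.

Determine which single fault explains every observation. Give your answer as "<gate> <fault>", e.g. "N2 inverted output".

N1 stuck-at-1

Fault-free values for test 1 (A=0, B=1, C=1): N1=0, N2=0, N3=1, N4=0, N5=0, giving Y=0. Observed 1.
Test 1: faults giving observed 1 are {N1 stuck-at-1, N1 inverted output, N3 stuck-at-0, N3 inverted output, N4 stuck-at-1, N4 inverted output, N5 stuck-at-1, N5 inverted output}.
Test 2 (A=1, B=1, C=1): fault-free N1=1, N2=1, N3=1, N4=0, N5=1 → 1; observed 1. Eliminates N1 inverted output, N3 stuck-at-0, N3 inverted output, N4 stuck-at-1, N4 inverted output, N5 inverted output.
Test 3 (A=0, B=0, C=0): fault-free N1=0, N2=0, N3=0, N4=1, N5=1 → 1; observed 0. Eliminates N5 stuck-at-1.
Only N1 stuck-at-1 is consistent with every test.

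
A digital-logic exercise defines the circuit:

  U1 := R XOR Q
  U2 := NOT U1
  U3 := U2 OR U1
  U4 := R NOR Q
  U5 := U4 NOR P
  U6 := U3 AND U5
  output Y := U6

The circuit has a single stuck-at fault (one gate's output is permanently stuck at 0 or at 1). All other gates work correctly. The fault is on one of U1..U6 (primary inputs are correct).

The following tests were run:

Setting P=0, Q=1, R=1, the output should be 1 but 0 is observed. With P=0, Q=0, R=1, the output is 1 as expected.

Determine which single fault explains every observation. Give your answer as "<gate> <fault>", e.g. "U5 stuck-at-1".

Fault-free values for test 1 (P=0, Q=1, R=1): U1=0, U2=1, U3=1, U4=0, U5=1, U6=1, giving Y=1. Observed 0.
Test 1: faults giving observed 0 are {U2 stuck-at-0, U3 stuck-at-0, U4 stuck-at-1, U5 stuck-at-0, U6 stuck-at-0}.
Test 2 (P=0, Q=0, R=1): fault-free U1=1, U2=0, U3=1, U4=0, U5=1, U6=1 → 1; observed 1. Eliminates U3 stuck-at-0, U4 stuck-at-1, U5 stuck-at-0, U6 stuck-at-0.
Only U2 stuck-at-0 is consistent with every test.

U2 stuck-at-0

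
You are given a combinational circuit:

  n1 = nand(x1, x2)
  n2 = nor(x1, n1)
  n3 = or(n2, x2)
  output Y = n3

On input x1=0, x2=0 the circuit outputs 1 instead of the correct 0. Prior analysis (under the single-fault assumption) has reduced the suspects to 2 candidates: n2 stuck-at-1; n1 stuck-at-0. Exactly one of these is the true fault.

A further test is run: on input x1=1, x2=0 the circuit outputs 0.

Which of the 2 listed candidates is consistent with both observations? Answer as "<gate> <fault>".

Evaluate each candidate on input x1=1, x2=0:
  n2 stuck-at-1: n1=1, n2=1 [stuck-at-1], n3=1 → 1 — eliminated
  n1 stuck-at-0: n1=0 [stuck-at-0], n2=0, n3=0 → 0 — matches
Only n1 stuck-at-0 reproduces the observed 0.

n1 stuck-at-0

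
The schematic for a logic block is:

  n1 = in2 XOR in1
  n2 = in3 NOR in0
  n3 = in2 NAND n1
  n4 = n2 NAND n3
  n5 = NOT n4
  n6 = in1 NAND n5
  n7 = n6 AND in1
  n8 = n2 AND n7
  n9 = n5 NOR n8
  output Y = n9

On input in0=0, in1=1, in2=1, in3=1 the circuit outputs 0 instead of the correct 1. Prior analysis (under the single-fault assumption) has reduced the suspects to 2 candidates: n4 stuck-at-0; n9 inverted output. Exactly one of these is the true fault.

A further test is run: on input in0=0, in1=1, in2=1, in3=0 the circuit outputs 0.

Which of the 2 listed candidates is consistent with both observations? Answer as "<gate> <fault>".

n4 stuck-at-0

Evaluate each candidate on input in0=0, in1=1, in2=1, in3=0:
  n4 stuck-at-0: n1=0, n2=1, n3=1, n4=0 [stuck-at-0], n5=1, n6=0, n7=0, n8=0, n9=0 → 0 — matches
  n9 inverted output: n1=0, n2=1, n3=1, n4=0, n5=1, n6=0, n7=0, n8=0, n9=1 [inverted output] → 1 — eliminated
Only n4 stuck-at-0 reproduces the observed 0.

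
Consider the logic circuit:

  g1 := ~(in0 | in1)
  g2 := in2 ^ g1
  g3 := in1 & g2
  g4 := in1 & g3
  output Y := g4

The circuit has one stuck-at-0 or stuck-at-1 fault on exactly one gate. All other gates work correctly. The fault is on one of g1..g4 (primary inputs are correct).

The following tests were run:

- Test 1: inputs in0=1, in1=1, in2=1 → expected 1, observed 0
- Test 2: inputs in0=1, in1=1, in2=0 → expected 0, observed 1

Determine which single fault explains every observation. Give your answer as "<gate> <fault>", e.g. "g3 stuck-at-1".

g1 stuck-at-1

Fault-free values for test 1 (in0=1, in1=1, in2=1): g1=0, g2=1, g3=1, g4=1, giving Y=1. Observed 0.
Test 1: faults giving observed 0 are {g1 stuck-at-1, g2 stuck-at-0, g3 stuck-at-0, g4 stuck-at-0}.
Test 2 (in0=1, in1=1, in2=0): fault-free g1=0, g2=0, g3=0, g4=0 → 0; observed 1. Eliminates g2 stuck-at-0, g3 stuck-at-0, g4 stuck-at-0.
Only g1 stuck-at-1 is consistent with every test.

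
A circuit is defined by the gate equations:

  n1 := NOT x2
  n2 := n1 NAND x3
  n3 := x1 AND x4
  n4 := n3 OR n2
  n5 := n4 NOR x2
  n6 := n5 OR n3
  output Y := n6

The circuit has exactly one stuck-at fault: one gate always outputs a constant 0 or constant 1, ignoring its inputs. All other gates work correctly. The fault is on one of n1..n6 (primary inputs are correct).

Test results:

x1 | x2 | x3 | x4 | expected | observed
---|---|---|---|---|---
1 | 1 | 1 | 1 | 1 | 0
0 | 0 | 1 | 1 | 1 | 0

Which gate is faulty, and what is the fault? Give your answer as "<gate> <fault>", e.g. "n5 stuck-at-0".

n6 stuck-at-0

Fault-free values for test 1 (x1=1, x2=1, x3=1, x4=1): n1=0, n2=1, n3=1, n4=1, n5=0, n6=1, giving Y=1. Observed 0.
Test 1: faults giving observed 0 are {n3 stuck-at-0, n6 stuck-at-0}.
Test 2 (x1=0, x2=0, x3=1, x4=1): fault-free n1=1, n2=0, n3=0, n4=0, n5=1, n6=1 → 1; observed 0. Eliminates n3 stuck-at-0.
Only n6 stuck-at-0 is consistent with every test.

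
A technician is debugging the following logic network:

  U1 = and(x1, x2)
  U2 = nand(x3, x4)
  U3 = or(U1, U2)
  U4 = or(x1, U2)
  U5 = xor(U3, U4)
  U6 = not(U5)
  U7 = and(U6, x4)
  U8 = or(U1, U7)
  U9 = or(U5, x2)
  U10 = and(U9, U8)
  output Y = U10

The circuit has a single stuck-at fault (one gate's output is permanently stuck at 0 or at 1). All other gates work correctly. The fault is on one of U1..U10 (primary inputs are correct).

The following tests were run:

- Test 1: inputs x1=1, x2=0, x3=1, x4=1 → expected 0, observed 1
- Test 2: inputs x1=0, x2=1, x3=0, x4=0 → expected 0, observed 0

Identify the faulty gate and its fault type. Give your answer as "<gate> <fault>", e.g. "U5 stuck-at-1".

Fault-free values for test 1 (x1=1, x2=0, x3=1, x4=1): U1=0, U2=0, U3=0, U4=1, U5=1, U6=0, U7=0, U8=0, U9=1, U10=0, giving Y=0. Observed 1.
Test 1: faults giving observed 1 are {U6 stuck-at-1, U7 stuck-at-1, U8 stuck-at-1, U10 stuck-at-1}.
Test 2 (x1=0, x2=1, x3=0, x4=0): fault-free U1=0, U2=1, U3=1, U4=1, U5=0, U6=1, U7=0, U8=0, U9=1, U10=0 → 0; observed 0. Eliminates U7 stuck-at-1, U8 stuck-at-1, U10 stuck-at-1.
Only U6 stuck-at-1 is consistent with every test.

U6 stuck-at-1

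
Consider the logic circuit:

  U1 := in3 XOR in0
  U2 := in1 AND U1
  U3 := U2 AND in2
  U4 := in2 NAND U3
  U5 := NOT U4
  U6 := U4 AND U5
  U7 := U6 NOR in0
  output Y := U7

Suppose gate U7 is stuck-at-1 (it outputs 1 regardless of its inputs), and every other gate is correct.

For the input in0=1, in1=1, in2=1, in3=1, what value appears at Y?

1

Propagate with U7 forced: U1=0, U2=0, U3=0, U4=1, U5=0, U6=0, U7=1 [stuck-at-1].
So Y = 1. (Without the fault it would be 0.)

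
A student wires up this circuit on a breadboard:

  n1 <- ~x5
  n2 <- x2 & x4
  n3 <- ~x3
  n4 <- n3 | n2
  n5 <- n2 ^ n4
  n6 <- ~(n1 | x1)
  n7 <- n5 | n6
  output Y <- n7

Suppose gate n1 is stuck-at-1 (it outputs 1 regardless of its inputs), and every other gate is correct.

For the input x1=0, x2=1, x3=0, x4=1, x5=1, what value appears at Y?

Propagate with n1 forced: n1=1 [stuck-at-1], n2=1, n3=1, n4=1, n5=0, n6=0, n7=0.
So Y = 0. (Without the fault it would be 1.)

0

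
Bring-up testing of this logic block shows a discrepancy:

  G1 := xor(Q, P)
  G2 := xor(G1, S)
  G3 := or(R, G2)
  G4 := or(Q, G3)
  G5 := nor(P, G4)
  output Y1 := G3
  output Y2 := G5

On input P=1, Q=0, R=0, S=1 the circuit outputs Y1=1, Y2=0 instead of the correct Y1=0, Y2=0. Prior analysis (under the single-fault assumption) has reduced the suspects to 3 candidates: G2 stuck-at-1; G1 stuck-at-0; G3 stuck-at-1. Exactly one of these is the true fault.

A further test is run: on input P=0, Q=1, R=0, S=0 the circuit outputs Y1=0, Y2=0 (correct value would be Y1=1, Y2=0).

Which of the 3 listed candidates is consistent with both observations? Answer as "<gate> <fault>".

G1 stuck-at-0

Evaluate each candidate on input P=0, Q=1, R=0, S=0:
  G2 stuck-at-1: G1=1, G2=1 [stuck-at-1], G3=1, G4=1, G5=0 → Y1=1, Y2=0 — eliminated
  G1 stuck-at-0: G1=0 [stuck-at-0], G2=0, G3=0, G4=1, G5=0 → Y1=0, Y2=0 — matches
  G3 stuck-at-1: G1=1, G2=1, G3=1 [stuck-at-1], G4=1, G5=0 → Y1=1, Y2=0 — eliminated
Only G1 stuck-at-0 reproduces the observed Y1=0, Y2=0.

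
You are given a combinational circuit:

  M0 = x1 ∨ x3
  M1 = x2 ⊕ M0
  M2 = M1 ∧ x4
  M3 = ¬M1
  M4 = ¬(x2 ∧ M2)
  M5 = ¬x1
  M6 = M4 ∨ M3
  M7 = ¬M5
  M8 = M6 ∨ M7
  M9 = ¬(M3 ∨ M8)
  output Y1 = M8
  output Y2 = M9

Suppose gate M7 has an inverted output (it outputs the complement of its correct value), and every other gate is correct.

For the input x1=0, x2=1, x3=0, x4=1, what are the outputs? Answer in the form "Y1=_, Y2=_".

Y1=1, Y2=0

Propagate with M7 forced: M0=0, M1=1, M2=1, M3=0, M4=0, M5=1, M6=0, M7=1 [inverted output], M8=1, M9=0.
So the outputs are Y1=1, Y2=0. (Without the fault they would be Y1=0, Y2=1.)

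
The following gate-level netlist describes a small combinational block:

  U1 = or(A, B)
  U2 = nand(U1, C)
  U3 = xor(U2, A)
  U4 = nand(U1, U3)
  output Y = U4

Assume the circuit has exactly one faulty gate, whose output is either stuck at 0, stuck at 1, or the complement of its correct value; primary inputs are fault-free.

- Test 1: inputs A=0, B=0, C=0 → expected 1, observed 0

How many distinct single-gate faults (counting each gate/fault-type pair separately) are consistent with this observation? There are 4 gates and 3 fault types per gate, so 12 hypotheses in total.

4

Fault-free: U1=0, U2=1, U3=1, U4=1 → 1. Observed 0.
  U1 stuck-at-0: output 1 ✗
  U1 stuck-at-1: output 0 ✓
  U1 inverted output: output 0 ✓
  U2 stuck-at-0: output 1 ✗
  U2 stuck-at-1: output 1 ✗
  U2 inverted output: output 1 ✗
  U3 stuck-at-0: output 1 ✗
  U3 stuck-at-1: output 1 ✗
  U3 inverted output: output 1 ✗
  U4 stuck-at-0: output 0 ✓
  U4 stuck-at-1: output 1 ✗
  U4 inverted output: output 0 ✓
Consistent faults: {U1 stuck-at-1, U1 inverted output, U4 stuck-at-0, U4 inverted output} — 4 in all.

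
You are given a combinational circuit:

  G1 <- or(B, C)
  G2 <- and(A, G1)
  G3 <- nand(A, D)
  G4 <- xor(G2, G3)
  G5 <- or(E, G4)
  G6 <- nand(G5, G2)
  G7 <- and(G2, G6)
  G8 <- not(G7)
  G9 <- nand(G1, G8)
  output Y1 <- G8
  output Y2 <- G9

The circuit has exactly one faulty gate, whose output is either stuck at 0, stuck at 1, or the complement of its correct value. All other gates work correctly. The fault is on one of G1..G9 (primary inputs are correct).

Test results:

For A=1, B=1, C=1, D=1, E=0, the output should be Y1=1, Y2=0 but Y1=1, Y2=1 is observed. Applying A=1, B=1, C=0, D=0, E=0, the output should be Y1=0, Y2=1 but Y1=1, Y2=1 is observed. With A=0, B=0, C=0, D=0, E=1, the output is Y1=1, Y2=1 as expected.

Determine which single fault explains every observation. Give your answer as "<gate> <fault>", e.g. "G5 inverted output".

Fault-free values for test 1 (A=1, B=1, C=1, D=1, E=0): G1=1, G2=1, G3=0, G4=1, G5=1, G6=0, G7=0, G8=1, G9=0, giving Y1=1, Y2=0. Observed Y1=1, Y2=1.
Test 1: faults giving observed Y1=1, Y2=1 are {G1 stuck-at-0, G1 inverted output, G9 stuck-at-1, G9 inverted output}.
Test 2 (A=1, B=1, C=0, D=0, E=0): fault-free G1=1, G2=1, G3=1, G4=0, G5=0, G6=1, G7=1, G8=0, G9=1 → Y1=0, Y2=1; observed Y1=1, Y2=1. Eliminates G9 stuck-at-1, G9 inverted output.
Test 3 (A=0, B=0, C=0, D=0, E=1): fault-free G1=0, G2=0, G3=1, G4=1, G5=1, G6=1, G7=0, G8=1, G9=1 → Y1=1, Y2=1; observed Y1=1, Y2=1. Eliminates G1 inverted output.
Only G1 stuck-at-0 is consistent with every test.

G1 stuck-at-0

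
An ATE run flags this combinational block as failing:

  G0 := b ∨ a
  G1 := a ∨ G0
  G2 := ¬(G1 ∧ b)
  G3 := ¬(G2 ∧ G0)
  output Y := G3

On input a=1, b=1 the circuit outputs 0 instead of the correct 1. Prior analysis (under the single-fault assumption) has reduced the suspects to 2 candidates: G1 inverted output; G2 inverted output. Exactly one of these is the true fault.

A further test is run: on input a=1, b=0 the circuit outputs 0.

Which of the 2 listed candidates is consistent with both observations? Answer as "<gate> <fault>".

G1 inverted output

Evaluate each candidate on input a=1, b=0:
  G1 inverted output: G0=1, G1=0 [inverted output], G2=1, G3=0 → 0 — matches
  G2 inverted output: G0=1, G1=1, G2=0 [inverted output], G3=1 → 1 — eliminated
Only G1 inverted output reproduces the observed 0.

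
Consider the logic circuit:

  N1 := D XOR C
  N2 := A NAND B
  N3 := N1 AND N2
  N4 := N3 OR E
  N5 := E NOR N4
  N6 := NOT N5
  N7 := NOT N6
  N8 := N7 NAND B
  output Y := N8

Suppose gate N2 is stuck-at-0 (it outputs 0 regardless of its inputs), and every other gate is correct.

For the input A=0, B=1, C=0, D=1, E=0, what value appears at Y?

Propagate with N2 forced: N1=1, N2=0 [stuck-at-0], N3=0, N4=0, N5=1, N6=0, N7=1, N8=0.
So Y = 0. (Without the fault it would be 1.)

0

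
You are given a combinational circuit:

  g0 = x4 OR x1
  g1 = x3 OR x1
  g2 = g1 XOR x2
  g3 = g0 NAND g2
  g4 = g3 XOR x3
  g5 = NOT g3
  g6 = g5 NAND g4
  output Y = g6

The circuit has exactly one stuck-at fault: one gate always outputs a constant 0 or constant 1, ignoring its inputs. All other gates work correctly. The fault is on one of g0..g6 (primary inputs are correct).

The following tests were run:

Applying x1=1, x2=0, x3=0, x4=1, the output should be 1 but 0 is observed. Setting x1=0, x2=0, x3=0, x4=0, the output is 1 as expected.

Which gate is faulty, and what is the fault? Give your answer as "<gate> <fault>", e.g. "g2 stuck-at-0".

g4 stuck-at-1

Fault-free values for test 1 (x1=1, x2=0, x3=0, x4=1): g0=1, g1=1, g2=1, g3=0, g4=0, g5=1, g6=1, giving Y=1. Observed 0.
Test 1: faults giving observed 0 are {g4 stuck-at-1, g6 stuck-at-0}.
Test 2 (x1=0, x2=0, x3=0, x4=0): fault-free g0=0, g1=0, g2=0, g3=1, g4=1, g5=0, g6=1 → 1; observed 1. Eliminates g6 stuck-at-0.
Only g4 stuck-at-1 is consistent with every test.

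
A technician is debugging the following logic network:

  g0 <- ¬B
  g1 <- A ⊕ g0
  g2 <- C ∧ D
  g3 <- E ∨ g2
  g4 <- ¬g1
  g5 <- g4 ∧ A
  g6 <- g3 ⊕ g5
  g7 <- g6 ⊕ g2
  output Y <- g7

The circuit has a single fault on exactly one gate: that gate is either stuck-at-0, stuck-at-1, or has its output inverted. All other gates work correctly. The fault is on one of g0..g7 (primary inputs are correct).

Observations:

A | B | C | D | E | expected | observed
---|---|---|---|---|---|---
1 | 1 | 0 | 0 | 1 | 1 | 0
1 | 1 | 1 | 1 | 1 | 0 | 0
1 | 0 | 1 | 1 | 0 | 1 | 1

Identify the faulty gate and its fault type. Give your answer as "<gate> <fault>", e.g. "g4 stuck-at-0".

Fault-free values for test 1 (A=1, B=1, C=0, D=0, E=1): g0=0, g1=1, g2=0, g3=1, g4=0, g5=0, g6=1, g7=1, giving Y=1. Observed 0.
Test 1: faults giving observed 0 are {g0 stuck-at-1, g0 inverted output, g1 stuck-at-0, g1 inverted output, g2 stuck-at-1, g2 inverted output, g3 stuck-at-0, g3 inverted output, g4 stuck-at-1, g4 inverted output, g5 stuck-at-1, g5 inverted output, g6 stuck-at-0, g6 inverted output, g7 stuck-at-0, g7 inverted output}.
Test 2 (A=1, B=1, C=1, D=1, E=1): fault-free g0=0, g1=1, g2=1, g3=1, g4=0, g5=0, g6=1, g7=0 → 0; observed 0. Eliminates g0 stuck-at-1, g0 inverted output, g1 stuck-at-0, g1 inverted output, g2 inverted output, g3 stuck-at-0, g3 inverted output, g4 stuck-at-1, g4 inverted output, g5 stuck-at-1, g5 inverted output, g6 stuck-at-0, g6 inverted output, g7 inverted output.
Test 3 (A=1, B=0, C=1, D=1, E=0): fault-free g0=1, g1=0, g2=1, g3=1, g4=1, g5=1, g6=0, g7=1 → 1; observed 1. Eliminates g7 stuck-at-0.
Only g2 stuck-at-1 is consistent with every test.

g2 stuck-at-1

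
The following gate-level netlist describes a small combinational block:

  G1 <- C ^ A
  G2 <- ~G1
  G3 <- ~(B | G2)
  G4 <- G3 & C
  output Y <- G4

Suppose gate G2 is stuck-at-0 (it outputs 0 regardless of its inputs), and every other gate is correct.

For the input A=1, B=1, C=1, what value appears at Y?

0

Propagate with G2 forced: G1=0, G2=0 [stuck-at-0], G3=0, G4=0.
So Y = 0. (Same as the fault-free value — the fault is masked on this input.)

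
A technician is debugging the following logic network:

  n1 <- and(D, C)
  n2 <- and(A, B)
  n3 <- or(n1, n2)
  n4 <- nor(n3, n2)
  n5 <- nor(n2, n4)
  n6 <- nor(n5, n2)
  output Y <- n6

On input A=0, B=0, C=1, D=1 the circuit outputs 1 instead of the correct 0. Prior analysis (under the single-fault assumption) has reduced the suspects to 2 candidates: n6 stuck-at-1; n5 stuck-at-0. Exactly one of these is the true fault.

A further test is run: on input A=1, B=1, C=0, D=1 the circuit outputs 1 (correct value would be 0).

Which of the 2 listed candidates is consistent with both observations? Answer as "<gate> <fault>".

Evaluate each candidate on input A=1, B=1, C=0, D=1:
  n6 stuck-at-1: n1=0, n2=1, n3=1, n4=0, n5=0, n6=1 [stuck-at-1] → 1 — matches
  n5 stuck-at-0: n1=0, n2=1, n3=1, n4=0, n5=0 [stuck-at-0], n6=0 → 0 — eliminated
Only n6 stuck-at-1 reproduces the observed 1.

n6 stuck-at-1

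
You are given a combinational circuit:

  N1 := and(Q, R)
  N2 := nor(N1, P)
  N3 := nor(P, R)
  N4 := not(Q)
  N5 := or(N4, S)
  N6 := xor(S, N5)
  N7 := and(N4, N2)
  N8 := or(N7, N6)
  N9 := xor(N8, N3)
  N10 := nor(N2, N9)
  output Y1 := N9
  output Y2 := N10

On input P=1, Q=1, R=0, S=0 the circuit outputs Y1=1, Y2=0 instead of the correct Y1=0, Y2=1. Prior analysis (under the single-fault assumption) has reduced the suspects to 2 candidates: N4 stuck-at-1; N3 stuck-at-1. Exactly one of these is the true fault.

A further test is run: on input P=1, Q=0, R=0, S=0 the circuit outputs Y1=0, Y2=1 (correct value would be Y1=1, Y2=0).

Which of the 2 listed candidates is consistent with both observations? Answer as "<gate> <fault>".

Evaluate each candidate on input P=1, Q=0, R=0, S=0:
  N4 stuck-at-1: N1=0, N2=0, N3=0, N4=1 [stuck-at-1], N5=1, N6=1, N7=0, N8=1, N9=1, N10=0 → Y1=1, Y2=0 — eliminated
  N3 stuck-at-1: N1=0, N2=0, N3=1 [stuck-at-1], N4=1, N5=1, N6=1, N7=0, N8=1, N9=0, N10=1 → Y1=0, Y2=1 — matches
Only N3 stuck-at-1 reproduces the observed Y1=0, Y2=1.

N3 stuck-at-1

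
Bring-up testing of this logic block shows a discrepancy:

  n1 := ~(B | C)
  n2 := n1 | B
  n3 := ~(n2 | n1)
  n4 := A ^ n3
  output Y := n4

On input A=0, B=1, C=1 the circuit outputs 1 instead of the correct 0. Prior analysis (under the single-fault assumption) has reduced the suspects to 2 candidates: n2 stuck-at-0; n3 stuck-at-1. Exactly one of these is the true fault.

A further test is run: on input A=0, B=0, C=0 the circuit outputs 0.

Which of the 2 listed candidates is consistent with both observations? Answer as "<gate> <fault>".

Evaluate each candidate on input A=0, B=0, C=0:
  n2 stuck-at-0: n1=1, n2=0 [stuck-at-0], n3=0, n4=0 → 0 — matches
  n3 stuck-at-1: n1=1, n2=1, n3=1 [stuck-at-1], n4=1 → 1 — eliminated
Only n2 stuck-at-0 reproduces the observed 0.

n2 stuck-at-0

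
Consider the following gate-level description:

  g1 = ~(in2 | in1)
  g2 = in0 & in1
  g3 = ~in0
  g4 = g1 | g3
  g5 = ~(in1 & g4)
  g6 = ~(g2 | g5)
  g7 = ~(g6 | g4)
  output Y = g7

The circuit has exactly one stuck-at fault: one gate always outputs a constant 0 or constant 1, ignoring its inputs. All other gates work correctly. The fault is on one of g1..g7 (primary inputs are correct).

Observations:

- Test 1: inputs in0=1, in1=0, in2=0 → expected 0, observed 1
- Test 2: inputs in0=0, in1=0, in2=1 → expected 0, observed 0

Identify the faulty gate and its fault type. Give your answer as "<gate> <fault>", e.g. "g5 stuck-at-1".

g1 stuck-at-0

Fault-free values for test 1 (in0=1, in1=0, in2=0): g1=1, g2=0, g3=0, g4=1, g5=1, g6=0, g7=0, giving Y=0. Observed 1.
Test 1: faults giving observed 1 are {g1 stuck-at-0, g4 stuck-at-0, g7 stuck-at-1}.
Test 2 (in0=0, in1=0, in2=1): fault-free g1=0, g2=0, g3=1, g4=1, g5=1, g6=0, g7=0 → 0; observed 0. Eliminates g4 stuck-at-0, g7 stuck-at-1.
Only g1 stuck-at-0 is consistent with every test.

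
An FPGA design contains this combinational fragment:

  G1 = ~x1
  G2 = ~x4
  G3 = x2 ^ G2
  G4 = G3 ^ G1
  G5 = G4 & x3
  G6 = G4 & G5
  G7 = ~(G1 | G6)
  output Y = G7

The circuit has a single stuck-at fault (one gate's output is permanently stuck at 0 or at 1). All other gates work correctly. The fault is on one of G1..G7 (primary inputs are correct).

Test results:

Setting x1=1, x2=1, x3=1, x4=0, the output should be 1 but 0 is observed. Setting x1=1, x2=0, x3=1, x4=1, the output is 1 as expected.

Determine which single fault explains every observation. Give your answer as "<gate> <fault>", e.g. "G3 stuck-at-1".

G2 stuck-at-0

Fault-free values for test 1 (x1=1, x2=1, x3=1, x4=0): G1=0, G2=1, G3=0, G4=0, G5=0, G6=0, G7=1, giving Y=1. Observed 0.
Test 1: faults giving observed 0 are {G1 stuck-at-1, G2 stuck-at-0, G3 stuck-at-1, G4 stuck-at-1, G6 stuck-at-1, G7 stuck-at-0}.
Test 2 (x1=1, x2=0, x3=1, x4=1): fault-free G1=0, G2=0, G3=0, G4=0, G5=0, G6=0, G7=1 → 1; observed 1. Eliminates G1 stuck-at-1, G3 stuck-at-1, G4 stuck-at-1, G6 stuck-at-1, G7 stuck-at-0.
Only G2 stuck-at-0 is consistent with every test.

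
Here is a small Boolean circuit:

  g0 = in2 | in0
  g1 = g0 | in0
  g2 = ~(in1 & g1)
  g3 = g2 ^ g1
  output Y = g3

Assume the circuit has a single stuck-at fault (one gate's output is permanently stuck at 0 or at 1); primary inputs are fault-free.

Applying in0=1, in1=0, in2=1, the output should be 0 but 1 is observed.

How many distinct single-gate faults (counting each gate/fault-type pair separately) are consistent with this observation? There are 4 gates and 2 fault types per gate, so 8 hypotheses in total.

3

Fault-free: g0=1, g1=1, g2=1, g3=0 → 0. Observed 1.
  g0 stuck-at-0: output 0 ✗
  g0 stuck-at-1: output 0 ✗
  g1 stuck-at-0: output 1 ✓
  g1 stuck-at-1: output 0 ✗
  g2 stuck-at-0: output 1 ✓
  g2 stuck-at-1: output 0 ✗
  g3 stuck-at-0: output 0 ✗
  g3 stuck-at-1: output 1 ✓
Consistent faults: {g1 stuck-at-0, g2 stuck-at-0, g3 stuck-at-1} — 3 in all.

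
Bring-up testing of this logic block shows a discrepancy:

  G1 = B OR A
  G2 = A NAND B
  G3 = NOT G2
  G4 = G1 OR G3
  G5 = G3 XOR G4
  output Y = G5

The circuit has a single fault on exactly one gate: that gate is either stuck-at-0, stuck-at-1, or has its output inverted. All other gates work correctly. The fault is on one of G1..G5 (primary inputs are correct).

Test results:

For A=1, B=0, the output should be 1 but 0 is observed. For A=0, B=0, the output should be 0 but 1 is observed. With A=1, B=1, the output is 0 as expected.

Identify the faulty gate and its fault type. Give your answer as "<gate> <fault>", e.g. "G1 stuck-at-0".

Fault-free values for test 1 (A=1, B=0): G1=1, G2=1, G3=0, G4=1, G5=1, giving Y=1. Observed 0.
Test 1: faults giving observed 0 are {G1 stuck-at-0, G1 inverted output, G2 stuck-at-0, G2 inverted output, G3 stuck-at-1, G3 inverted output, G4 stuck-at-0, G4 inverted output, G5 stuck-at-0, G5 inverted output}.
Test 2 (A=0, B=0): fault-free G1=0, G2=1, G3=0, G4=0, G5=0 → 0; observed 1. Eliminates G1 stuck-at-0, G2 stuck-at-0, G2 inverted output, G3 stuck-at-1, G3 inverted output, G4 stuck-at-0, G5 stuck-at-0.
Test 3 (A=1, B=1): fault-free G1=1, G2=0, G3=1, G4=1, G5=0 → 0; observed 0. Eliminates G4 inverted output, G5 inverted output.
Only G1 inverted output is consistent with every test.

G1 inverted output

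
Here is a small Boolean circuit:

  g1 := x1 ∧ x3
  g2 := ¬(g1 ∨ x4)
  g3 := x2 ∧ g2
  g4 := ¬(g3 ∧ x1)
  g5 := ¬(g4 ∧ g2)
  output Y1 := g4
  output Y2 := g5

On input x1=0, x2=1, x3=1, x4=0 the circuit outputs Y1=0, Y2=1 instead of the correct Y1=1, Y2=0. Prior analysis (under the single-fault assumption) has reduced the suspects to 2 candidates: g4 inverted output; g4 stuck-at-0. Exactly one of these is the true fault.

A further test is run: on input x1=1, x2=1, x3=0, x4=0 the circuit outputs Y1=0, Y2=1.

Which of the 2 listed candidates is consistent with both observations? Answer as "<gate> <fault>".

g4 stuck-at-0

Evaluate each candidate on input x1=1, x2=1, x3=0, x4=0:
  g4 inverted output: g1=0, g2=1, g3=1, g4=1 [inverted output], g5=0 → Y1=1, Y2=0 — eliminated
  g4 stuck-at-0: g1=0, g2=1, g3=1, g4=0 [stuck-at-0], g5=1 → Y1=0, Y2=1 — matches
Only g4 stuck-at-0 reproduces the observed Y1=0, Y2=1.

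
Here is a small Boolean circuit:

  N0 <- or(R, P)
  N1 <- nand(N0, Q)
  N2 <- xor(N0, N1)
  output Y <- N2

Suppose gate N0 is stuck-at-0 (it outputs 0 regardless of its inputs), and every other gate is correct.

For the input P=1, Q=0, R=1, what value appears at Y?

Propagate with N0 forced: N0=0 [stuck-at-0], N1=1, N2=1.
So Y = 1. (Without the fault it would be 0.)

1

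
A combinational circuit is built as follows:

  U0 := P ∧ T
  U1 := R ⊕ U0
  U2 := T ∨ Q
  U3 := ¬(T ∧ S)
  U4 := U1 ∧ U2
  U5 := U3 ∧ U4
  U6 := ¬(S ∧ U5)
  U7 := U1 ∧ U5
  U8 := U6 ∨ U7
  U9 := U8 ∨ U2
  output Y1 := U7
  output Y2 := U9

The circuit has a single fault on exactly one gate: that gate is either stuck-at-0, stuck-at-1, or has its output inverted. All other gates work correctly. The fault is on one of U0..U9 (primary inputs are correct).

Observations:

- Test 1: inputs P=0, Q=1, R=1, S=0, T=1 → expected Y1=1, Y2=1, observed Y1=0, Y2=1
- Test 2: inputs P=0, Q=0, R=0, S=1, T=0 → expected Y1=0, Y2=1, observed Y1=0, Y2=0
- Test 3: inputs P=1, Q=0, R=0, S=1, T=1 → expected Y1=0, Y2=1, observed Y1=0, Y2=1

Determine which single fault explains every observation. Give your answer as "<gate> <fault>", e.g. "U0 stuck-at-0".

Fault-free values for test 1 (P=0, Q=1, R=1, S=0, T=1): U0=0, U1=1, U2=1, U3=1, U4=1, U5=1, U6=1, U7=1, U8=1, U9=1, giving Y1=1, Y2=1. Observed Y1=0, Y2=1.
Test 1: faults giving observed Y1=0, Y2=1 are {U0 stuck-at-1, U0 inverted output, U1 stuck-at-0, U1 inverted output, U2 stuck-at-0, U2 inverted output, U3 stuck-at-0, U3 inverted output, U4 stuck-at-0, U4 inverted output, U5 stuck-at-0, U5 inverted output, U7 stuck-at-0, U7 inverted output}.
Test 2 (P=0, Q=0, R=0, S=1, T=0): fault-free U0=0, U1=0, U2=0, U3=1, U4=0, U5=0, U6=1, U7=0, U8=1, U9=1 → Y1=0, Y2=1; observed Y1=0, Y2=0. Eliminates U0 stuck-at-1, U0 inverted output, U1 stuck-at-0, U1 inverted output, U2 stuck-at-0, U2 inverted output, U3 stuck-at-0, U3 inverted output, U4 stuck-at-0, U5 stuck-at-0, U7 stuck-at-0, U7 inverted output.
Test 3 (P=1, Q=0, R=0, S=1, T=1): fault-free U0=1, U1=1, U2=1, U3=0, U4=1, U5=0, U6=1, U7=0, U8=1, U9=1 → Y1=0, Y2=1; observed Y1=0, Y2=1. Eliminates U5 inverted output.
Only U4 inverted output is consistent with every test.

U4 inverted output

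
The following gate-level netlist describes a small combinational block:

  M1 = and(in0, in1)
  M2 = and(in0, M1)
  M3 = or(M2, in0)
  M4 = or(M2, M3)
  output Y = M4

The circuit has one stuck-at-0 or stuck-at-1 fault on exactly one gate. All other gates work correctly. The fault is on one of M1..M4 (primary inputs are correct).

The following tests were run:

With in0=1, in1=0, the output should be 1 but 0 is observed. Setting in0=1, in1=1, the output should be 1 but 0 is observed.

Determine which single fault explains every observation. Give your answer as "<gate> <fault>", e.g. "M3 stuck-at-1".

Fault-free values for test 1 (in0=1, in1=0): M1=0, M2=0, M3=1, M4=1, giving Y=1. Observed 0.
Test 1: faults giving observed 0 are {M3 stuck-at-0, M4 stuck-at-0}.
Test 2 (in0=1, in1=1): fault-free M1=1, M2=1, M3=1, M4=1 → 1; observed 0. Eliminates M3 stuck-at-0.
Only M4 stuck-at-0 is consistent with every test.

M4 stuck-at-0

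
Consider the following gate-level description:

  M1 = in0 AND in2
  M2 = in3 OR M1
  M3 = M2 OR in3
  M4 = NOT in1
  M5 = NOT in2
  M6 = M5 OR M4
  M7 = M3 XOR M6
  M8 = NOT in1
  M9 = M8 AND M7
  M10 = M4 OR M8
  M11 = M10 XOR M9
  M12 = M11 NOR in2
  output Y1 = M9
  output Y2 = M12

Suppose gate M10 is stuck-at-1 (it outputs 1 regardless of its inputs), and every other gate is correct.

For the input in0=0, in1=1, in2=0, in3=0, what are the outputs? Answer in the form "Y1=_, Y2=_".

Propagate with M10 forced: M1=0, M2=0, M3=0, M4=0, M5=1, M6=1, M7=1, M8=0, M9=0, M10=1 [stuck-at-1], M11=1, M12=0.
So the outputs are Y1=0, Y2=0. (Without the fault they would be Y1=0, Y2=1.)

Y1=0, Y2=0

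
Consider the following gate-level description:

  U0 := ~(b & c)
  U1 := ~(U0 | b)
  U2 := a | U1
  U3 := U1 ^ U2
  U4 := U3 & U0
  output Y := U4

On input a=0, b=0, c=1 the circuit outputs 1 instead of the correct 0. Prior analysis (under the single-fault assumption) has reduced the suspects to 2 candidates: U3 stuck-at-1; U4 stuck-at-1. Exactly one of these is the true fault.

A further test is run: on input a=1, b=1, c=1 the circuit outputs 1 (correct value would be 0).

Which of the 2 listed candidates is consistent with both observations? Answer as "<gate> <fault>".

Evaluate each candidate on input a=1, b=1, c=1:
  U3 stuck-at-1: U0=0, U1=0, U2=1, U3=1 [stuck-at-1], U4=0 → 0 — eliminated
  U4 stuck-at-1: U0=0, U1=0, U2=1, U3=1, U4=1 [stuck-at-1] → 1 — matches
Only U4 stuck-at-1 reproduces the observed 1.

U4 stuck-at-1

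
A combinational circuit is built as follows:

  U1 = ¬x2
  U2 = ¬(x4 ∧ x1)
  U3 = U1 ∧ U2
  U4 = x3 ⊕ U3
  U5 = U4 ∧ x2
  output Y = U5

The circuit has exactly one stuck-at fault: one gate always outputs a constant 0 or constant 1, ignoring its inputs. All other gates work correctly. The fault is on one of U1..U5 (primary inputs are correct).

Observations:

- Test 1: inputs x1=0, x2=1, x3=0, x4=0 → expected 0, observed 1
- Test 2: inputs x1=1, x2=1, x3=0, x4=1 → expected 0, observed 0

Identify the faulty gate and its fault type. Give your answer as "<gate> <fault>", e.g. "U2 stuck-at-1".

U1 stuck-at-1

Fault-free values for test 1 (x1=0, x2=1, x3=0, x4=0): U1=0, U2=1, U3=0, U4=0, U5=0, giving Y=0. Observed 1.
Test 1: faults giving observed 1 are {U1 stuck-at-1, U3 stuck-at-1, U4 stuck-at-1, U5 stuck-at-1}.
Test 2 (x1=1, x2=1, x3=0, x4=1): fault-free U1=0, U2=0, U3=0, U4=0, U5=0 → 0; observed 0. Eliminates U3 stuck-at-1, U4 stuck-at-1, U5 stuck-at-1.
Only U1 stuck-at-1 is consistent with every test.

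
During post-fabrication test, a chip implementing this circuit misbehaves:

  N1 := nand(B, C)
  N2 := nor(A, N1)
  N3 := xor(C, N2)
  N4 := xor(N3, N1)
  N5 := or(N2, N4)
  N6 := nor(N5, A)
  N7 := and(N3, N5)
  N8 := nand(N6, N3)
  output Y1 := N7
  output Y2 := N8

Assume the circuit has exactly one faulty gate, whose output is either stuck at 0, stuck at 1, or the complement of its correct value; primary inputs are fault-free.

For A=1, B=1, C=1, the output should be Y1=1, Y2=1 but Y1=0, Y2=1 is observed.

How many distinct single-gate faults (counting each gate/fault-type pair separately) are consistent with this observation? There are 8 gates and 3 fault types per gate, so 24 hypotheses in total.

12

Fault-free: N1=0, N2=0, N3=1, N4=1, N5=1, N6=0, N7=1, N8=1 → Y1=1, Y2=1. Observed Y1=0, Y2=1.
  N1: stuck-at-1, inverted output ✓; others ✗
  N2: stuck-at-1, inverted output ✓; others ✗
  N3: stuck-at-0, inverted output ✓; others ✗
  N4: stuck-at-0, inverted output ✓; others ✗
  N5: stuck-at-0, inverted output ✓; others ✗
  N6: none of the 3 fault types match ✗
  N7: stuck-at-0, inverted output ✓; others ✗
  N8: none of the 3 fault types match ✗
Consistent faults: {N1 stuck-at-1, N1 inverted output, N2 stuck-at-1, N2 inverted output, N3 stuck-at-0, N3 inverted output, N4 stuck-at-0, N4 inverted output, N5 stuck-at-0, N5 inverted output, N7 stuck-at-0, N7 inverted output} — 12 in all.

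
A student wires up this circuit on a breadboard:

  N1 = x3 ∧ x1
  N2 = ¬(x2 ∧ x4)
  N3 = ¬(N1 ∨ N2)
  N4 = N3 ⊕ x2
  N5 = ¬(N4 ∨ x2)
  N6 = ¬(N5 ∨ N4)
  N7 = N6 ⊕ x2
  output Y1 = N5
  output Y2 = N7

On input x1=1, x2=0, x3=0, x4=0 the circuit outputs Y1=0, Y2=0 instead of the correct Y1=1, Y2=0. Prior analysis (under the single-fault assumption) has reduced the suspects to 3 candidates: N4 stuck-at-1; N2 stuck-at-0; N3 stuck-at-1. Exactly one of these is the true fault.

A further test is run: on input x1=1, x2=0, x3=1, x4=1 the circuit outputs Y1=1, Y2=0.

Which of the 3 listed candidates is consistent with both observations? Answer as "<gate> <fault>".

Evaluate each candidate on input x1=1, x2=0, x3=1, x4=1:
  N4 stuck-at-1: N1=1, N2=1, N3=0, N4=1 [stuck-at-1], N5=0, N6=0, N7=0 → Y1=0, Y2=0 — eliminated
  N2 stuck-at-0: N1=1, N2=0 [stuck-at-0], N3=0, N4=0, N5=1, N6=0, N7=0 → Y1=1, Y2=0 — matches
  N3 stuck-at-1: N1=1, N2=1, N3=1 [stuck-at-1], N4=1, N5=0, N6=0, N7=0 → Y1=0, Y2=0 — eliminated
Only N2 stuck-at-0 reproduces the observed Y1=1, Y2=0.

N2 stuck-at-0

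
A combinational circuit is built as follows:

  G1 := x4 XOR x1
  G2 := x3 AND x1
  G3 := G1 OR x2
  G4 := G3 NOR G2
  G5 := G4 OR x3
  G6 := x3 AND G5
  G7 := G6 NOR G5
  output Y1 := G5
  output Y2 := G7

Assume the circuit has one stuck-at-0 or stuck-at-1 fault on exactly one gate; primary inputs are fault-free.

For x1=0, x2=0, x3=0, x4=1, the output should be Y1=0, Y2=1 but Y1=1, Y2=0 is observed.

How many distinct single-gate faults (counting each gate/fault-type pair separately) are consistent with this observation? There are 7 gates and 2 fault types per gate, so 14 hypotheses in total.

Fault-free: G1=1, G2=0, G3=1, G4=0, G5=0, G6=0, G7=1 → Y1=0, Y2=1. Observed Y1=1, Y2=0.
  G1 stuck-at-0: output Y1=1, Y2=0 ✓
  G1 stuck-at-1: output Y1=0, Y2=1 ✗
  G2 stuck-at-0: output Y1=0, Y2=1 ✗
  G2 stuck-at-1: output Y1=0, Y2=1 ✗
  G3 stuck-at-0: output Y1=1, Y2=0 ✓
  G3 stuck-at-1: output Y1=0, Y2=1 ✗
  G4 stuck-at-0: output Y1=0, Y2=1 ✗
  G4 stuck-at-1: output Y1=1, Y2=0 ✓
  G5 stuck-at-0: output Y1=0, Y2=1 ✗
  G5 stuck-at-1: output Y1=1, Y2=0 ✓
  G6 stuck-at-0: output Y1=0, Y2=1 ✗
  G6 stuck-at-1: output Y1=0, Y2=0 ✗
  G7 stuck-at-0: output Y1=0, Y2=0 ✗
  G7 stuck-at-1: output Y1=0, Y2=1 ✗
Consistent faults: {G1 stuck-at-0, G3 stuck-at-0, G4 stuck-at-1, G5 stuck-at-1} — 4 in all.

4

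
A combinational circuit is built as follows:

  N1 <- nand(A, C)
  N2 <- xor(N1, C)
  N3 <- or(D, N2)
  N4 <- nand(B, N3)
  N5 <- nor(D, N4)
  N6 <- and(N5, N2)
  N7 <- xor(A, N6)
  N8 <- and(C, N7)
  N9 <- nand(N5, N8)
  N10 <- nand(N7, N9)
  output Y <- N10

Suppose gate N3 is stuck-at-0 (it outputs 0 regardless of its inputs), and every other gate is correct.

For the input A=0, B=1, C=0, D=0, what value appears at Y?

Propagate with N3 forced: N1=1, N2=1, N3=0 [stuck-at-0], N4=1, N5=0, N6=0, N7=0, N8=0, N9=1, N10=1.
So Y = 1. (Without the fault it would be 0.)

1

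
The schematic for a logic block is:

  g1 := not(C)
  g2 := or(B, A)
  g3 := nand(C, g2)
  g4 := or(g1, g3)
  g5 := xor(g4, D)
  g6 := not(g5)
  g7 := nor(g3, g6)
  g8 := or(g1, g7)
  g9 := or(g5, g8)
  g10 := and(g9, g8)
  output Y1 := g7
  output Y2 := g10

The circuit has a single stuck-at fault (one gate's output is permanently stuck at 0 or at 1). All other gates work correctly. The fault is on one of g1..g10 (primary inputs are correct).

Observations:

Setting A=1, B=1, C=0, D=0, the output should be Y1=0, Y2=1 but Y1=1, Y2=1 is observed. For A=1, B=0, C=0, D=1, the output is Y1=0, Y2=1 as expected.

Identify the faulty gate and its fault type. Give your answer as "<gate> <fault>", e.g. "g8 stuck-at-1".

Fault-free values for test 1 (A=1, B=1, C=0, D=0): g1=1, g2=1, g3=1, g4=1, g5=1, g6=0, g7=0, g8=1, g9=1, g10=1, giving Y1=0, Y2=1. Observed Y1=1, Y2=1.
Test 1: faults giving observed Y1=1, Y2=1 are {g3 stuck-at-0, g7 stuck-at-1}.
Test 2 (A=1, B=0, C=0, D=1): fault-free g1=1, g2=1, g3=1, g4=1, g5=0, g6=1, g7=0, g8=1, g9=1, g10=1 → Y1=0, Y2=1; observed Y1=0, Y2=1. Eliminates g7 stuck-at-1.
Only g3 stuck-at-0 is consistent with every test.

g3 stuck-at-0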